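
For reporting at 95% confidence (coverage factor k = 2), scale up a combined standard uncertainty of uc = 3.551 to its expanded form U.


U = k * uc
U = 2 * 3.551
U = 7.1020

7.1020


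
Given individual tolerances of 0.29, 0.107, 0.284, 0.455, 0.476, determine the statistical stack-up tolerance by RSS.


RSS = sqrt(0.29^2 + 0.107^2 + 0.284^2 + 0.455^2 + 0.476^2)
= sqrt(0.609806)
= 0.7809

0.7809


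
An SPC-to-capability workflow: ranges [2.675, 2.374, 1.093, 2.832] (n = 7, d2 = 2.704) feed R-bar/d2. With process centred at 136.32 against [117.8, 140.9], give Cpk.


R_bar = (2.675 + 2.374 + 1.093 + 2.832) / 4 = 2.2435
sigma = R_bar / d2 = 2.2435 / 2.704 = 0.82969675
Cp = (USL - LSL)/(6*sigma) = (140.9 - 117.8)/(6*0.82969675) = 4.6402
Cpu = (140.9 - 136.32)/(3*0.82969675) = 1.8400
Cpl = (136.32 - 117.8)/(3*0.82969675) = 7.4405
Cpk = min(Cpu, Cpl) = 1.8400

1.8400


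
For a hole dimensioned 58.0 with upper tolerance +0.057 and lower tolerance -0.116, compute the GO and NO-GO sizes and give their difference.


GO = nominal - lower_tol (smallest hole = maximum material condition)
GO = 58.0 - 0.116 = 57.884
NO-GO = nominal + upper_tol (largest hole = least material condition)
NO-GO = 58.0 + 0.057 = 58.057
spread = NO-GO - GO = 58.057 - 57.884 = 0.1730

0.1730


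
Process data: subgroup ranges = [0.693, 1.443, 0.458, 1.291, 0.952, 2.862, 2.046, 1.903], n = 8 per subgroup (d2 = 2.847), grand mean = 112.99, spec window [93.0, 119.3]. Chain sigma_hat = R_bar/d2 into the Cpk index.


R_bar = (0.693 + 1.443 + 0.458 + 1.291 + 0.952 + 2.862 + 2.046 + 1.903) / 8 = 1.456
sigma = R_bar / d2 = 1.456 / 2.847 = 0.51141553
Cp = (USL - LSL)/(6*sigma) = (119.3 - 93.0)/(6*0.51141553) = 8.5710
Cpu = (119.3 - 112.99)/(3*0.51141553) = 4.1128
Cpl = (112.99 - 93.0)/(3*0.51141553) = 13.0292
Cpk = min(Cpu, Cpl) = 4.1128

4.1128


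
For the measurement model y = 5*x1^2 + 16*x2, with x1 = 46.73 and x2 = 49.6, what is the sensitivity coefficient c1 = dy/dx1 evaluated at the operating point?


y = 5*x1^2 + 16*x2
dy/dx1 = 2*5*x1
Evaluate at x1 = 46.73: c1 = 10 * 46.73
c1 = 467.3000

467.3000


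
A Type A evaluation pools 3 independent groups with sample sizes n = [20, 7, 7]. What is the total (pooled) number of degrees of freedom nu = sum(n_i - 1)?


nu = sum_i (n_i - 1)
nu = ((20 - 1) + (7 - 1) + (7 - 1))
nu = 19 + 6 + 6
nu = 31

31


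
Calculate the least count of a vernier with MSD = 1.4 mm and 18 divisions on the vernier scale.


LC = MSD / n_div
= 1.4 / 18
= 0.0778

0.0778


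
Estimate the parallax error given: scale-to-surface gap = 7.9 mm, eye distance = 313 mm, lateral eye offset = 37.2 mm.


error = h * offset / d
= 7.9 * 37.2 / 313
= 0.9389

0.9389


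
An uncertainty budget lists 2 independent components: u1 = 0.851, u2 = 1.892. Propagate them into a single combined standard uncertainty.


uc = sqrt(0.851^2 + 1.892^2)
uc = sqrt(4.303865)
uc = 2.0746

2.0746


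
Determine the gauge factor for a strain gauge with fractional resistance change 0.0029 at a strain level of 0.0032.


GF = (dR/R) / epsilon
= 0.0029 / 0.0032
= 0.9062

0.9062


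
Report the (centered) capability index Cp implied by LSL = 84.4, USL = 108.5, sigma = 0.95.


Cp = (USL - LSL) / (6 * sigma)
= (108.5 - 84.4) / (6 * 0.95)
= 24.1000 / 5.7000
= 4.2281

4.2281


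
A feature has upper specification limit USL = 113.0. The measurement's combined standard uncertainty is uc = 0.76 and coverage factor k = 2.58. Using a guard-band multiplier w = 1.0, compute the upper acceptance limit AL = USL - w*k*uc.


U = k * uc = 2.58 * 0.76 = 1.9608
guard band g = w * U = 1.0 * 1.9608 = 1.9608
AL = USL - g = 113.0 - 1.9608
AL = 111.0392

111.0392


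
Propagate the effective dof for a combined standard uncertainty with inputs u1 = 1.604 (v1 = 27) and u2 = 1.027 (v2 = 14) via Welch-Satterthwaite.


uc = sqrt(u1^2 + u2^2) = sqrt(1.604^2 + 1.027^2) = 1.9046115
v_eff = uc^4 / (u1^4/v1 + u2^4/v2)
= 1.9046115^4 / (1.604^4/27 + 1.027^4/14)
= 13.159082 / 0.32462325
v_eff = 40.5365

40.5365


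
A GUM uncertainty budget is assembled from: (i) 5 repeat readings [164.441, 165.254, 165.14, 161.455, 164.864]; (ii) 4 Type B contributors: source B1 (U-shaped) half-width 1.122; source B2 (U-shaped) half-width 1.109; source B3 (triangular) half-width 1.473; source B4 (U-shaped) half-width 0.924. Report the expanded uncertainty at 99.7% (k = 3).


mean = (164.441 + 165.254 + 165.14 + 161.455 + 164.864) / 5 = 164.2308
s = sqrt(sum((x - mean)^2)/(n-1)) = 1.5830173
u_A = s / sqrt(n) = 1.5830173 / sqrt(5) = 0.70794686
u_B1 = 1.122 / sqrt(2) = 0.79337381
u_B2 = 1.109 / sqrt(2) = 0.78418142
u_B3 = 1.473 / sqrt(6) = 0.60134973
u_B4 = 0.924 / sqrt(2) = 0.65336667
uc = sqrt(0.70794686^2 + 0.79337381^2 + 0.78418142^2 + 0.60134973^2 + 0.65336667^2) = 1.5918796
U = k * uc = 3 * 1.5918796
U = 4.7756

4.7756


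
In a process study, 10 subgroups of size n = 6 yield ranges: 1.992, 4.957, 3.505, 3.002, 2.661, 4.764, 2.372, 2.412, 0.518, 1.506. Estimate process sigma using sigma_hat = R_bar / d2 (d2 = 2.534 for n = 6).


R_bar = (1.992 + 4.957 + 3.505 + 3.002 + 2.661 + 4.764 + 2.372 + 2.412 + 0.518 + 1.506) / 10
R_bar = 27.689 / 10 = 2.7689
sigma_hat = R_bar / d2 = 2.7689 / 2.534 = 1.0927

1.0927


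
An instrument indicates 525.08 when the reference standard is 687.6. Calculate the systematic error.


Systematic error = measured - true
= 525.08 - 687.6
= -162.5200

-162.5200


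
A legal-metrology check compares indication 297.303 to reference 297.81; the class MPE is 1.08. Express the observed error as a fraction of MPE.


e = indication - reference = 297.303 - 297.81 = -0.5070
|e| = 0.5070
ratio = |e| / MPE = 0.5070 / 1.08
ratio = 0.4694

0.4694


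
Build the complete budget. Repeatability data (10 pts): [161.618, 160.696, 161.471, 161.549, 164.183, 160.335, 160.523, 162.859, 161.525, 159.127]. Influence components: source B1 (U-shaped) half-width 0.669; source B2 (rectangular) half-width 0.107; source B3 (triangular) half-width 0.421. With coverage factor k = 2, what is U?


mean = (161.618 + 160.696 + 161.471 + 161.549 + 164.183 + 160.335 + 160.523 + 162.859 + 161.525 + 159.127) / 10 = 161.3886
s = sqrt(sum((x - mean)^2)/(n-1)) = 1.3955628
u_A = s / sqrt(n) = 1.3955628 / sqrt(10) = 0.44131571
u_B1 = 0.669 / sqrt(2) = 0.47305444
u_B2 = 0.107 / sqrt(3) = 0.061776479
u_B3 = 0.421 / sqrt(6) = 0.17187253
uc = sqrt(0.44131571^2 + 0.47305444^2 + 0.061776479^2 + 0.17187253^2) = 0.67223252
U = k * uc = 2 * 0.67223252
U = 1.3445

1.3445


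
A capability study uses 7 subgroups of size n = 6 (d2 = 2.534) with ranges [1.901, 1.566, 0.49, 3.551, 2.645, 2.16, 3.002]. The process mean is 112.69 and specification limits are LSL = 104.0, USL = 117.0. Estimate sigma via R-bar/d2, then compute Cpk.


R_bar = (1.901 + 1.566 + 0.49 + 3.551 + 2.645 + 2.16 + 3.002) / 7 = 2.1878571
sigma = R_bar / d2 = 2.1878571 / 2.534 = 0.86340059
Cp = (USL - LSL)/(6*sigma) = (117.0 - 104.0)/(6*0.86340059) = 2.5095
Cpu = (117.0 - 112.69)/(3*0.86340059) = 1.6640
Cpl = (112.69 - 104.0)/(3*0.86340059) = 3.3550
Cpk = min(Cpu, Cpl) = 1.6640

1.6640


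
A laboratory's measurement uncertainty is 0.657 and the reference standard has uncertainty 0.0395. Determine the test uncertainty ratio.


TUR = u_lab / u_ref
= 0.657 / 0.0395
= 16.6329

16.6329


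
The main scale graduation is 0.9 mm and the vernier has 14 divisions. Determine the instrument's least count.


LC = MSD / n_div
= 0.9 / 14
= 0.0643

0.0643


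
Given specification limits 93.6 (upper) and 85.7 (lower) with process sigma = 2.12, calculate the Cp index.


Cp = (USL - LSL) / (6 * sigma)
= (93.6 - 85.7) / (6 * 2.12)
= 7.9000 / 12.7200
= 0.6211

0.6211


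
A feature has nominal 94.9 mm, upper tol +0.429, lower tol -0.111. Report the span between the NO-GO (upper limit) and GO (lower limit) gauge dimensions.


GO = nominal - lower_tol (smallest hole = maximum material condition)
GO = 94.9 - 0.111 = 94.789
NO-GO = nominal + upper_tol (largest hole = least material condition)
NO-GO = 94.9 + 0.429 = 95.329
spread = NO-GO - GO = 95.329 - 94.789 = 0.5400

0.5400


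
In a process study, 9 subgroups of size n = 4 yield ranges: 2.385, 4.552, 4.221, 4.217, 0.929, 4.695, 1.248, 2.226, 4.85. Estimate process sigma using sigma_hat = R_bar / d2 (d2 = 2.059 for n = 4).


R_bar = (2.385 + 4.552 + 4.221 + 4.217 + 0.929 + 4.695 + 1.248 + 2.226 + 4.85) / 9
R_bar = 29.323 / 9 = 3.2581111
sigma_hat = R_bar / d2 = 3.2581111 / 2.059 = 1.5824

1.5824


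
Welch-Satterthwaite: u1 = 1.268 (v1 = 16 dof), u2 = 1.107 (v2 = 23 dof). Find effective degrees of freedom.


uc = sqrt(u1^2 + u2^2) = sqrt(1.268^2 + 1.107^2) = 1.6832329
v_eff = uc^4 / (u1^4/v1 + u2^4/v2)
= 1.6832329^4 / (1.268^4/16 + 1.107^4/23)
= 8.0274359 / 0.22686103
v_eff = 35.3848

35.3848


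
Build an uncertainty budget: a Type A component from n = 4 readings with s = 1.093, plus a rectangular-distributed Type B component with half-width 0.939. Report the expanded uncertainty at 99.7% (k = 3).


u_A = s / sqrt(n) = 1.093 / sqrt(4) = 0.5465
u_B = half_width / sqrt(3) = 0.939 / sqrt(3) = 0.5421319
uc = sqrt(u_A^2 + u_B^2) = sqrt(0.5465^2 + 0.5421319^2) = 0.7697852
U = k * uc = 3 * 0.7697852
U = 2.3094

2.3094


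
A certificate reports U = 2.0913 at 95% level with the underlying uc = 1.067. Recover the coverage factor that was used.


k = U / uc
k = 2.0913 / 1.067
k = 1.96

1.96


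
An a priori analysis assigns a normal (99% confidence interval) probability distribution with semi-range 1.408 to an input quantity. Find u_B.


u_B = half_width / 2.576
u_B = 1.408 / 2.576
u_B = 0.5466

0.5466


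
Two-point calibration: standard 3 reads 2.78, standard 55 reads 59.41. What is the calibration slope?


slope = (y2 - y1) / (x2 - x1)
= (59.41 - 2.78) / (55 - 3)
= 56.6300 / 52
= 1.0890

1.0890


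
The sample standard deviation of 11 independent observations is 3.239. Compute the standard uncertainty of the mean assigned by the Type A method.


u_A = s / sqrt(n)
u_A = 3.239 / sqrt(11)
u_A = 3.239 / 3.3166248
u_A = 0.9766

0.9766


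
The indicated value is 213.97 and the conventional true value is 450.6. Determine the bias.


Systematic error = measured - true
= 213.97 - 450.6
= -236.6300

-236.6300


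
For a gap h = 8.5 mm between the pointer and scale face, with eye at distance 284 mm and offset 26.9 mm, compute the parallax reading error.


error = h * offset / d
= 8.5 * 26.9 / 284
= 0.8051

0.8051


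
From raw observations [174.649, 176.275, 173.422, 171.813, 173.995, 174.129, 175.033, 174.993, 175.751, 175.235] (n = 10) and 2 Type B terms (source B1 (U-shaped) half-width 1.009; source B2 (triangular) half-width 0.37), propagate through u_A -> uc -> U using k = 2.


mean = (174.649 + 176.275 + 173.422 + 171.813 + 173.995 + 174.129 + 175.033 + 174.993 + 175.751 + 175.235) / 10 = 174.5295
s = sqrt(sum((x - mean)^2)/(n-1)) = 1.2724083
u_A = s / sqrt(n) = 1.2724083 / sqrt(10) = 0.40237083
u_B1 = 1.009 / sqrt(2) = 0.71347074
u_B2 = 0.37 / sqrt(6) = 0.15105187
uc = sqrt(0.40237083^2 + 0.71347074^2 + 0.15105187^2) = 0.83292223
U = k * uc = 2 * 0.83292223
U = 1.6658

1.6658


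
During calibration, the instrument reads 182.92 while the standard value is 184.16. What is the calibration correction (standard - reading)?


Correction = standard - reading
= 184.16 - 182.92
= 1.2400

1.2400


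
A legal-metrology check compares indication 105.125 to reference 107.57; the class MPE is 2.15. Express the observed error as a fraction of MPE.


e = indication - reference = 105.125 - 107.57 = -2.4450
|e| = 2.4450
ratio = |e| / MPE = 2.4450 / 2.15
ratio = 1.1372

1.1372


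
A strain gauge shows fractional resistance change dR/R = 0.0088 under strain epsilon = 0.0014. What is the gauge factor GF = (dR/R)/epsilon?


GF = (dR/R) / epsilon
= 0.0088 / 0.0014
= 6.2857

6.2857


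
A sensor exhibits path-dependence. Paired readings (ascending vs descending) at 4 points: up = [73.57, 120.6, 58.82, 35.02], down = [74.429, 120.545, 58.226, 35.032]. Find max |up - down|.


|73.57 - 74.429| = 0.8590
|120.6 - 120.545| = 0.0550
|58.82 - 58.226| = 0.5940
|35.02 - 35.032| = 0.0120
hysteresis = max(diffs) = 0.8590

0.8590


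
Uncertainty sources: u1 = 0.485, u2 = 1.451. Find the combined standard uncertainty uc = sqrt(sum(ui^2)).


uc = sqrt(0.485^2 + 1.451^2)
uc = sqrt(2.340626)
uc = 1.5299

1.5299


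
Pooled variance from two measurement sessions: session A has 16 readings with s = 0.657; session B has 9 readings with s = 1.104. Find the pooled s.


s_p = sqrt(((n1-1)*s1^2 + (n2-1)*s2^2) / (n1+n2-2))
numerator = (16-1)*0.657^2 + (9-1)*1.104^2 = 6.474735 + 9.750528 = 16.225263
denominator = 16 + 9 - 2 = 23
s_p^2 = 16.225263 / 23 = 0.70544622
s_p = sqrt(0.70544622) = 0.8399

0.8399


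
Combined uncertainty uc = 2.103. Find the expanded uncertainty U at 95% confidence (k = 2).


U = k * uc
U = 2 * 2.103
U = 4.2060

4.2060


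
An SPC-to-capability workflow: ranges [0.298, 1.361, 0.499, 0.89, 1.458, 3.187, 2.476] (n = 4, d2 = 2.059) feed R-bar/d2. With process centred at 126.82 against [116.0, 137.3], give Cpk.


R_bar = (0.298 + 1.361 + 0.499 + 0.89 + 1.458 + 3.187 + 2.476) / 7 = 1.4527143
sigma = R_bar / d2 = 1.4527143 / 2.059 = 0.70554361
Cp = (USL - LSL)/(6*sigma) = (137.3 - 116.0)/(6*0.70554361) = 5.0316
Cpu = (137.3 - 126.82)/(3*0.70554361) = 4.9513
Cpl = (126.82 - 116.0)/(3*0.70554361) = 5.1119
Cpk = min(Cpu, Cpl) = 4.9513

4.9513


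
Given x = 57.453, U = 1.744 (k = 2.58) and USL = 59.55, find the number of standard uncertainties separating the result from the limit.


u = U / k = 1.744 / 2.58 = 0.67596899
margin = |USL - x| = |59.55 - 57.453| = 2.097
z = margin / u = 2.097 / 0.67596899
z = 3.1022

3.1022


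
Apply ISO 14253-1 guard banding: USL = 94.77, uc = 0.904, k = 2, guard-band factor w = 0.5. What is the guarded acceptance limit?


U = k * uc = 2 * 0.904 = 1.808
guard band g = w * U = 0.5 * 1.808 = 0.904
AL = USL - g = 94.77 - 0.904
AL = 93.8660

93.8660


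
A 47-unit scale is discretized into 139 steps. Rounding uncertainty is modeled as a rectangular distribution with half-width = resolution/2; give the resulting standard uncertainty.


resolution = range / divisions
resolution = 47 / 139 = 0.3381295
u_res = resolution / (2*sqrt(3))
u_res = 0.3381295 / 3.4641016
u_res = 0.0976

0.0976


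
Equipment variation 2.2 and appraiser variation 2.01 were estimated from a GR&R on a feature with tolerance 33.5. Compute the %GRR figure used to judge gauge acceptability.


GRR = sqrt(EV^2 + AV^2) = sqrt(2.2^2 + 2.01^2) = 2.9799497
%GRR = GRR / tol * 100 = 2.9799497 / 33.5 * 100
%GRR = 8.8954

8.8954


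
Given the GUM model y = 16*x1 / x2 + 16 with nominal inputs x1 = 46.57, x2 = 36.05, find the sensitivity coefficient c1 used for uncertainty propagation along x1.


y = 16*x1 / x2 + 16
dy/dx1 = 16/x2
Evaluate at x2 = 36.05: c1 = 16 / 36.05
c1 = 0.4438

0.4438


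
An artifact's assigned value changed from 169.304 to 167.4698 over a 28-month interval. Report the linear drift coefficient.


rate = (v2 - v1) / months
= (167.4698 - 169.304) / 28
= -1.8342 / 28
= -0.0655

-0.0655


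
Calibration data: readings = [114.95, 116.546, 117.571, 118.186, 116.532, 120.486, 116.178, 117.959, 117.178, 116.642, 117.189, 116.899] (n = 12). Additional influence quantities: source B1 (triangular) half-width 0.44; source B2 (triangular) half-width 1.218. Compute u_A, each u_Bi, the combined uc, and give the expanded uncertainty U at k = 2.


mean = (114.95 + 116.546 + 117.571 + 118.186 + 116.532 + 120.486 + 116.178 + 117.959 + 117.178 + 116.642 + 117.189 + 116.899) / 12 = 117.193
s = sqrt(sum((x - mean)^2)/(n-1)) = 1.343896
u_A = s / sqrt(n) = 1.343896 / sqrt(12) = 0.38794936
u_B1 = 0.44 / sqrt(6) = 0.17962925
u_B2 = 1.218 / sqrt(6) = 0.49724642
uc = sqrt(0.38794936^2 + 0.17962925^2 + 0.49724642^2) = 0.6557632
U = k * uc = 2 * 0.6557632
U = 1.3115

1.3115


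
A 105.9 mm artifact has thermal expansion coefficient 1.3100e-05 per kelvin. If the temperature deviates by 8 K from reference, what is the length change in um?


dL = L * alpha * dT
= 105.9 * 1.3100e-05 * 8
= 0.0110983 mm
dL_um = 0.0110983 * 1000 = 11.0983 um

11.0983


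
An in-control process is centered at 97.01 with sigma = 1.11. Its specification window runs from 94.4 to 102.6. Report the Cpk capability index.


Cpu = (USL - mean) / (3*sigma) = (102.6 - 97.01) / (3*1.11) = 1.6787
Cpl = (mean - LSL) / (3*sigma) = (97.01 - 94.4) / (3*1.11) = 0.7838
Cpk = min(Cpu, Cpl) = 0.7838

0.7838


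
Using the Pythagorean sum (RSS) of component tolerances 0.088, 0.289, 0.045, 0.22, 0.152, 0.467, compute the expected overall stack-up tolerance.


RSS = sqrt(0.088^2 + 0.289^2 + 0.045^2 + 0.22^2 + 0.152^2 + 0.467^2)
= sqrt(0.382883)
= 0.6188

0.6188


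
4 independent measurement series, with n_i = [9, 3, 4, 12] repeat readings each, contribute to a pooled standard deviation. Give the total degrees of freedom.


nu = sum_i (n_i - 1)
nu = ((9 - 1) + (3 - 1) + (4 - 1) + (12 - 1))
nu = 8 + 2 + 3 + 11
nu = 24

24


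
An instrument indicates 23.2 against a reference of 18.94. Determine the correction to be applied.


Correction = standard - reading
= 18.94 - 23.2
= -4.2600

-4.2600


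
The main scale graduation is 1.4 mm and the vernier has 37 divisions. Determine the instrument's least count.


LC = MSD / n_div
= 1.4 / 37
= 0.0378

0.0378


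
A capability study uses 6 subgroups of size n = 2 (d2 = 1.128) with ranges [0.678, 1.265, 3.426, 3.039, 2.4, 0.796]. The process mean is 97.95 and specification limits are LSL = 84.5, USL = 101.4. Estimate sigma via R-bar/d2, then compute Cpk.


R_bar = (0.678 + 1.265 + 3.426 + 3.039 + 2.4 + 0.796) / 6 = 1.934
sigma = R_bar / d2 = 1.934 / 1.128 = 1.714539
Cp = (USL - LSL)/(6*sigma) = (101.4 - 84.5)/(6*1.714539) = 1.6428
Cpu = (101.4 - 97.95)/(3*1.714539) = 0.6707
Cpl = (97.95 - 84.5)/(3*1.714539) = 2.6149
Cpk = min(Cpu, Cpl) = 0.6707

0.6707


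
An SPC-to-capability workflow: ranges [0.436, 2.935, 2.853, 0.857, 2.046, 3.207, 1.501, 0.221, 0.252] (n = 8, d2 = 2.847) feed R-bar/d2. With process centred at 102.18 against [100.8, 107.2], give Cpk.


R_bar = (0.436 + 2.935 + 2.853 + 0.857 + 2.046 + 3.207 + 1.501 + 0.221 + 0.252) / 9 = 1.5897778
sigma = R_bar / d2 = 1.5897778 / 2.847 = 0.55840457
Cp = (USL - LSL)/(6*sigma) = (107.2 - 100.8)/(6*0.55840457) = 1.9102
Cpu = (107.2 - 102.18)/(3*0.55840457) = 2.9966
Cpl = (102.18 - 100.8)/(3*0.55840457) = 0.8238
Cpk = min(Cpu, Cpl) = 0.8238

0.8238


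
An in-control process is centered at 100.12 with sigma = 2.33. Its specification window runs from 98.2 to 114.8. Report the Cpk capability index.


Cpu = (USL - mean) / (3*sigma) = (114.8 - 100.12) / (3*2.33) = 2.1001
Cpl = (mean - LSL) / (3*sigma) = (100.12 - 98.2) / (3*2.33) = 0.2747
Cpk = min(Cpu, Cpl) = 0.2747

0.2747


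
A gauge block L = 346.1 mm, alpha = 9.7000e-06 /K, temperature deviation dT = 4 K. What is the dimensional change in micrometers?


dL = L * alpha * dT
= 346.1 * 9.7000e-06 * 4
= 0.0134287 mm
dL_um = 0.0134287 * 1000 = 13.4287 um

13.4287


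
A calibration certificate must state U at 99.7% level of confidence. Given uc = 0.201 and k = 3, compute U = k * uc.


U = k * uc
U = 3 * 0.201
U = 0.6030

0.6030


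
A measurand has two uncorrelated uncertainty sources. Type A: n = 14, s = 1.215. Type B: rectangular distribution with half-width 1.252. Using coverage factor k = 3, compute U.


u_A = s / sqrt(n) = 1.215 / sqrt(14) = 0.32472241
u_B = half_width / sqrt(3) = 1.252 / sqrt(3) = 0.72284254
uc = sqrt(u_A^2 + u_B^2) = sqrt(0.32472241^2 + 0.72284254^2) = 0.79243043
U = k * uc = 3 * 0.79243043
U = 2.3773

2.3773


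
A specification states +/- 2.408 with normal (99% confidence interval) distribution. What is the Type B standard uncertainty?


u_B = half_width / 2.576
u_B = 2.408 / 2.576
u_B = 0.9348

0.9348


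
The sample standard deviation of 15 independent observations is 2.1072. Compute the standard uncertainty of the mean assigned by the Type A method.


u_A = s / sqrt(n)
u_A = 2.1072 / sqrt(15)
u_A = 2.1072 / 3.8729833
u_A = 0.5441

0.5441


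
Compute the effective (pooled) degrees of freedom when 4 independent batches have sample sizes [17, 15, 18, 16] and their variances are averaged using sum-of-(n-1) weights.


nu = sum_i (n_i - 1)
nu = ((17 - 1) + (15 - 1) + (18 - 1) + (16 - 1))
nu = 16 + 14 + 17 + 15
nu = 62

62


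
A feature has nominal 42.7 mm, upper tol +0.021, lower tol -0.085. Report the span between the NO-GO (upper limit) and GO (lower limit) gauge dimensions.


GO = nominal - lower_tol (smallest hole = maximum material condition)
GO = 42.7 - 0.085 = 42.615
NO-GO = nominal + upper_tol (largest hole = least material condition)
NO-GO = 42.7 + 0.021 = 42.721
spread = NO-GO - GO = 42.721 - 42.615 = 0.1060

0.1060


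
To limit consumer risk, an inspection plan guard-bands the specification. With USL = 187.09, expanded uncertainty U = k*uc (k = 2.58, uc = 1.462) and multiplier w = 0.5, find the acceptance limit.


U = k * uc = 2.58 * 1.462 = 3.77196
guard band g = w * U = 0.5 * 3.77196 = 1.88598
AL = USL - g = 187.09 - 1.88598
AL = 185.2040

185.2040


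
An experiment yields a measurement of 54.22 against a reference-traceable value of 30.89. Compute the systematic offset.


Systematic error = measured - true
= 54.22 - 30.89
= 23.3300

23.3300


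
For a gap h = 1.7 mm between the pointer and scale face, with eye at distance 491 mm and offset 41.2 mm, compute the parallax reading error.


error = h * offset / d
= 1.7 * 41.2 / 491
= 0.1426

0.1426


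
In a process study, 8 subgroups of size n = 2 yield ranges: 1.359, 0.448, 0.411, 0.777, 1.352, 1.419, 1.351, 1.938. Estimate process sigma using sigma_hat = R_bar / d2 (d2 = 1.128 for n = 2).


R_bar = (1.359 + 0.448 + 0.411 + 0.777 + 1.352 + 1.419 + 1.351 + 1.938) / 8
R_bar = 9.055 / 8 = 1.131875
sigma_hat = R_bar / d2 = 1.131875 / 1.128 = 1.0034

1.0034


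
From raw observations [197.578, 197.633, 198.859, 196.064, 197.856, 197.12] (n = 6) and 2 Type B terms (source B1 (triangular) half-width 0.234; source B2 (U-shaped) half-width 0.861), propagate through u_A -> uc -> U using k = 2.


mean = (197.578 + 197.633 + 198.859 + 196.064 + 197.856 + 197.12) / 6 = 197.5183333
s = sqrt(sum((x - mean)^2)/(n-1)) = 0.91671908
u_A = s / sqrt(n) = 0.91671908 / sqrt(6) = 0.374249
u_B1 = 0.234 / sqrt(6) = 0.0955301
u_B2 = 0.861 / sqrt(2) = 0.60881894
uc = sqrt(0.374249^2 + 0.0955301^2 + 0.60881894^2) = 0.72100542
U = k * uc = 2 * 0.72100542
U = 1.4420

1.4420


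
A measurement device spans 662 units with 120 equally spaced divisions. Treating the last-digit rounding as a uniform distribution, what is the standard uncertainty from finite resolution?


resolution = range / divisions
resolution = 662 / 120 = 5.5166667
u_res = resolution / (2*sqrt(3))
u_res = 5.5166667 / 3.4641016
u_res = 1.5925

1.5925


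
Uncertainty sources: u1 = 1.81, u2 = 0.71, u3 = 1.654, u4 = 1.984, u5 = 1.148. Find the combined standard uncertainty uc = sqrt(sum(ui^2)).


uc = sqrt(1.81^2 + 0.71^2 + 1.654^2 + 1.984^2 + 1.148^2)
uc = sqrt(11.770076)
uc = 3.4308

3.4308


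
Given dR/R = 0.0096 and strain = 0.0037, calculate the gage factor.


GF = (dR/R) / epsilon
= 0.0096 / 0.0037
= 2.5946

2.5946


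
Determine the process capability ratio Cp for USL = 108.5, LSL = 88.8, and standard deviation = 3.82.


Cp = (USL - LSL) / (6 * sigma)
= (108.5 - 88.8) / (6 * 3.82)
= 19.7000 / 22.9200
= 0.8595

0.8595


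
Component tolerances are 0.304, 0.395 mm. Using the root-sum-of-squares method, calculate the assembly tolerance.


RSS = sqrt(0.304^2 + 0.395^2)
= sqrt(0.248441)
= 0.4984

0.4984


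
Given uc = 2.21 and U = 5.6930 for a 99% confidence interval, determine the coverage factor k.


k = U / uc
k = 5.6930 / 2.21
k = 2.576

2.576


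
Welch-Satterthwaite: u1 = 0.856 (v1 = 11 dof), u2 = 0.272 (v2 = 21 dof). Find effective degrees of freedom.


uc = sqrt(u1^2 + u2^2) = sqrt(0.856^2 + 0.272^2) = 0.89817593
v_eff = uc^4 / (u1^4/v1 + u2^4/v2)
= 0.89817593^4 / (0.856^4/11 + 0.272^4/21)
= 0.65079716 / 0.049069926
v_eff = 13.2626

13.2626


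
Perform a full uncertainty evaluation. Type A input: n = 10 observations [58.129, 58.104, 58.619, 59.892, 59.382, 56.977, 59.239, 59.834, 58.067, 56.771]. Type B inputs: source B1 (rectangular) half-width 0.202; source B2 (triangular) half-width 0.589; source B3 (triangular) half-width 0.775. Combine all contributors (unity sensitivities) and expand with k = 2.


mean = (58.129 + 58.104 + 58.619 + 59.892 + 59.382 + 56.977 + 59.239 + 59.834 + 58.067 + 56.771) / 10 = 58.5014
s = sqrt(sum((x - mean)^2)/(n-1)) = 1.0977918
u_A = s / sqrt(n) = 1.0977918 / sqrt(10) = 0.34715225
u_B1 = 0.202 / sqrt(3) = 0.11662475
u_B2 = 0.589 / sqrt(6) = 0.24045824
u_B3 = 0.775 / sqrt(6) = 0.31639243
uc = sqrt(0.34715225^2 + 0.11662475^2 + 0.24045824^2 + 0.31639243^2) = 0.54040758
U = k * uc = 2 * 0.54040758
U = 1.0808

1.0808


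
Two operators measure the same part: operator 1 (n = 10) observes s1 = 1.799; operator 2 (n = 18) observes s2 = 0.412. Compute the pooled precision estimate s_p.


s_p = sqrt(((n1-1)*s1^2 + (n2-1)*s2^2) / (n1+n2-2))
numerator = (10-1)*1.799^2 + (18-1)*0.412^2 = 29.127609 + 2.885648 = 32.013257
denominator = 10 + 18 - 2 = 26
s_p^2 = 32.013257 / 26 = 1.2312791
s_p = sqrt(1.2312791) = 1.1096

1.1096


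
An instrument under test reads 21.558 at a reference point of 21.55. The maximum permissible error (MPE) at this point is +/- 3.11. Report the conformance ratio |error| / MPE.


e = indication - reference = 21.558 - 21.55 = 0.0080
|e| = 0.0080
ratio = |e| / MPE = 0.0080 / 3.11
ratio = 0.0026

0.0026


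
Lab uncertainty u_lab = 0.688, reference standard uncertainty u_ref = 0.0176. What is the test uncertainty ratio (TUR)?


TUR = u_lab / u_ref
= 0.688 / 0.0176
= 39.0909

39.0909


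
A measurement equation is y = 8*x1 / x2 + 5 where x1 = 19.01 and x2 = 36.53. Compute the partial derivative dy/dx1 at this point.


y = 8*x1 / x2 + 5
dy/dx1 = 8/x2
Evaluate at x2 = 36.53: c1 = 8 / 36.53
c1 = 0.2190

0.2190


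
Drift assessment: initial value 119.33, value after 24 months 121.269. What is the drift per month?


rate = (v2 - v1) / months
= (121.269 - 119.33) / 24
= 1.9390 / 24
= 0.0808

0.0808


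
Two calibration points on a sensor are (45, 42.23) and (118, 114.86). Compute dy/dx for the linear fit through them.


slope = (y2 - y1) / (x2 - x1)
= (114.86 - 42.23) / (118 - 45)
= 72.6300 / 73
= 0.9949

0.9949


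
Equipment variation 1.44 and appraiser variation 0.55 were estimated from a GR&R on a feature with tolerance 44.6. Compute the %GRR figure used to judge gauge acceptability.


GRR = sqrt(EV^2 + AV^2) = sqrt(1.44^2 + 0.55^2) = 1.5414603
%GRR = GRR / tol * 100 = 1.5414603 / 44.6 * 100
%GRR = 3.4562

3.4562


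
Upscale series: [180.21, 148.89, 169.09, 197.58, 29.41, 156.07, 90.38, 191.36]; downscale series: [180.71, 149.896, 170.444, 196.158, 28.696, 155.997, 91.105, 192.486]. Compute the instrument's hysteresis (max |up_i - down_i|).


|180.21 - 180.71| = 0.5000
|148.89 - 149.896| = 1.0060
|169.09 - 170.444| = 1.3540
|197.58 - 196.158| = 1.4220
|29.41 - 28.696| = 0.7140
|156.07 - 155.997| = 0.0730
|90.38 - 91.105| = 0.7250
|191.36 - 192.486| = 1.1260
hysteresis = max(diffs) = 1.4220

1.4220


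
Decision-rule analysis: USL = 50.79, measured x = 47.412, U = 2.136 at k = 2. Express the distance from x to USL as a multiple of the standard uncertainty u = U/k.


u = U / k = 2.136 / 2 = 1.068
margin = |USL - x| = |50.79 - 47.412| = 3.378
z = margin / u = 3.378 / 1.068
z = 3.1629

3.1629


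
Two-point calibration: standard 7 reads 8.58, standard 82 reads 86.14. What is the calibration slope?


slope = (y2 - y1) / (x2 - x1)
= (86.14 - 8.58) / (82 - 7)
= 77.5600 / 75
= 1.0341

1.0341


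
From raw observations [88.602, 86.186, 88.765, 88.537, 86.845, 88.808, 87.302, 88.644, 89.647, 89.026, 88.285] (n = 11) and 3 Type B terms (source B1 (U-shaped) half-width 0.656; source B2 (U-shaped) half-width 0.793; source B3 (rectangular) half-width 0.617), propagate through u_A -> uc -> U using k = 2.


mean = (88.602 + 86.186 + 88.765 + 88.537 + 86.845 + 88.808 + 87.302 + 88.644 + 89.647 + 89.026 + 88.285) / 11 = 88.24063636
s = sqrt(sum((x - mean)^2)/(n-1)) = 1.0307749
u_A = s / sqrt(n) = 1.0307749 / sqrt(11) = 0.31079033
u_B1 = 0.656 / sqrt(2) = 0.46386205
u_B2 = 0.793 / sqrt(2) = 0.56073568
u_B3 = 0.617 / sqrt(3) = 0.35622512
uc = sqrt(0.31079033^2 + 0.46386205^2 + 0.56073568^2 + 0.35622512^2) = 0.86780152
U = k * uc = 2 * 0.86780152
U = 1.7356

1.7356


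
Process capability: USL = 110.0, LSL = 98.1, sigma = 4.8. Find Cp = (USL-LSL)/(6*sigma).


Cp = (USL - LSL) / (6 * sigma)
= (110.0 - 98.1) / (6 * 4.8)
= 11.9000 / 28.8000
= 0.4132

0.4132


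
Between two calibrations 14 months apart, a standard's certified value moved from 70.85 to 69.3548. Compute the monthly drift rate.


rate = (v2 - v1) / months
= (69.3548 - 70.85) / 14
= -1.4952 / 14
= -0.1068

-0.1068


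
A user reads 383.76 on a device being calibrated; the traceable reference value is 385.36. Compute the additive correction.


Correction = standard - reading
= 385.36 - 383.76
= 1.6000

1.6000


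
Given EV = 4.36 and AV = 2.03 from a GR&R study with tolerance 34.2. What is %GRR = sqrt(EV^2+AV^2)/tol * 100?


GRR = sqrt(EV^2 + AV^2) = sqrt(4.36^2 + 2.03^2) = 4.8094178
%GRR = GRR / tol * 100 = 4.8094178 / 34.2 * 100
%GRR = 14.0626

14.0626


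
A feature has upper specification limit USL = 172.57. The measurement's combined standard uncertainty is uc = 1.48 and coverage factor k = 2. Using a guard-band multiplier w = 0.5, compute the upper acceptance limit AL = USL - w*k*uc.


U = k * uc = 2 * 1.48 = 2.96
guard band g = w * U = 0.5 * 2.96 = 1.48
AL = USL - g = 172.57 - 1.48
AL = 171.0900

171.0900


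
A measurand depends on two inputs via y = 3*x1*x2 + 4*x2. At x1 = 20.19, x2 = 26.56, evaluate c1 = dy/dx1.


y = 3*x1*x2 + 4*x2
dy/dx1 = 3*x2
Evaluate at x2 = 26.56: c1 = 3 * 26.56
c1 = 79.6800

79.6800


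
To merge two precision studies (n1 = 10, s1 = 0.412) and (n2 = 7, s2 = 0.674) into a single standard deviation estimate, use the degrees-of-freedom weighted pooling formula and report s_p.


s_p = sqrt(((n1-1)*s1^2 + (n2-1)*s2^2) / (n1+n2-2))
numerator = (10-1)*0.412^2 + (7-1)*0.674^2 = 1.527696 + 2.725656 = 4.253352
denominator = 10 + 7 - 2 = 15
s_p^2 = 4.253352 / 15 = 0.2835568
s_p = sqrt(0.2835568) = 0.5325

0.5325


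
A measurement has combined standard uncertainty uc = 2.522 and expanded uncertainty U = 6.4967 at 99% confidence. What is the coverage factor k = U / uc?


k = U / uc
k = 6.4967 / 2.522
k = 2.576

2.576


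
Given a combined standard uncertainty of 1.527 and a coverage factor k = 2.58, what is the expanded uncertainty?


U = k * uc
U = 2.58 * 1.527
U = 3.9397

3.9397


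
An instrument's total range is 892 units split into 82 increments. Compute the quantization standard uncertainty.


resolution = range / divisions
resolution = 892 / 82 = 10.878049
u_res = resolution / (2*sqrt(3))
u_res = 10.878049 / 3.4641016
u_res = 3.1402

3.1402


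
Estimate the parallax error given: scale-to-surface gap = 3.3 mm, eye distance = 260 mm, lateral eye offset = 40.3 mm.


error = h * offset / d
= 3.3 * 40.3 / 260
= 0.5115

0.5115


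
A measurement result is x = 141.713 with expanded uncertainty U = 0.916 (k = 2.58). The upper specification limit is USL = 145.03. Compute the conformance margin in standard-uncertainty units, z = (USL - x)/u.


u = U / k = 0.916 / 2.58 = 0.35503876
margin = |USL - x| = |145.03 - 141.713| = 3.317
z = margin / u = 3.317 / 0.35503876
z = 9.3426

9.3426


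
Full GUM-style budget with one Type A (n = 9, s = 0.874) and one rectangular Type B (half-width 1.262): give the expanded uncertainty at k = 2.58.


u_A = s / sqrt(n) = 0.874 / sqrt(9) = 0.29133333
u_B = half_width / sqrt(3) = 1.262 / sqrt(3) = 0.72861604
uc = sqrt(u_A^2 + u_B^2) = sqrt(0.29133333^2 + 0.72861604^2) = 0.7847015
U = k * uc = 2.58 * 0.7847015
U = 2.0245

2.0245


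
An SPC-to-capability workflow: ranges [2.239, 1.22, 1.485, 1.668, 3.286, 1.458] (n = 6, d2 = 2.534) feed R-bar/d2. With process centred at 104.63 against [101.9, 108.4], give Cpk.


R_bar = (2.239 + 1.22 + 1.485 + 1.668 + 3.286 + 1.458) / 6 = 1.8926667
sigma = R_bar / d2 = 1.8926667 / 2.534 = 0.74690872
Cp = (USL - LSL)/(6*sigma) = (108.4 - 101.9)/(6*0.74690872) = 1.4504
Cpu = (108.4 - 104.63)/(3*0.74690872) = 1.6825
Cpl = (104.63 - 101.9)/(3*0.74690872) = 1.2184
Cpk = min(Cpu, Cpl) = 1.2184

1.2184


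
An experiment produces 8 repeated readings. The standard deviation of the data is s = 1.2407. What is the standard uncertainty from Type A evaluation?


u_A = s / sqrt(n)
u_A = 1.2407 / sqrt(8)
u_A = 1.2407 / 2.8284271
u_A = 0.4387

0.4387


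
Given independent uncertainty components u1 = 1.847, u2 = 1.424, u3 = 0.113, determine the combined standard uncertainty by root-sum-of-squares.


uc = sqrt(1.847^2 + 1.424^2 + 0.113^2)
uc = sqrt(5.451954)
uc = 2.3349

2.3349


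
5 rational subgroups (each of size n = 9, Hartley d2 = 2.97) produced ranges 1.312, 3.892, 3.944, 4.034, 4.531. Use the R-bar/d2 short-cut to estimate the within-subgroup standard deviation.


R_bar = (1.312 + 3.892 + 3.944 + 4.034 + 4.531) / 5
R_bar = 17.713 / 5 = 3.5426
sigma_hat = R_bar / d2 = 3.5426 / 2.97 = 1.1928

1.1928


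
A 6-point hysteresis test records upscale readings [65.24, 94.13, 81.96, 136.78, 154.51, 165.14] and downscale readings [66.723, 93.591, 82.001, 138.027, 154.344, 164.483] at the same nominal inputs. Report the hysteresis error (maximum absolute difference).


|65.24 - 66.723| = 1.4830
|94.13 - 93.591| = 0.5390
|81.96 - 82.001| = 0.0410
|136.78 - 138.027| = 1.2470
|154.51 - 154.344| = 0.1660
|165.14 - 164.483| = 0.6570
hysteresis = max(diffs) = 1.4830

1.4830


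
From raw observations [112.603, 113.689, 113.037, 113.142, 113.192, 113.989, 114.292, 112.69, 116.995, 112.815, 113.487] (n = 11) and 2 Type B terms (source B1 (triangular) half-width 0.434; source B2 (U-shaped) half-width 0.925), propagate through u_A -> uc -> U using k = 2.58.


mean = (112.603 + 113.689 + 113.037 + 113.142 + 113.192 + 113.989 + 114.292 + 112.69 + 116.995 + 112.815 + 113.487) / 11 = 113.6300909
s = sqrt(sum((x - mean)^2)/(n-1)) = 1.2368699
u_A = s / sqrt(n) = 1.2368699 / sqrt(11) = 0.37293031
u_B1 = 0.434 / sqrt(6) = 0.17717976
u_B2 = 0.925 / sqrt(2) = 0.65407377
uc = sqrt(0.37293031^2 + 0.17717976^2 + 0.65407377^2) = 0.77348703
U = k * uc = 2.58 * 0.77348703
U = 1.9956

1.9956


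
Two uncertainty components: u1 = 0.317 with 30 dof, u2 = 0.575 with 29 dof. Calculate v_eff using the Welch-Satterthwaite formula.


uc = sqrt(u1^2 + u2^2) = sqrt(0.317^2 + 0.575^2) = 0.65659272
v_eff = uc^4 / (u1^4/v1 + u2^4/v2)
= 0.65659272^4 / (0.317^4/30 + 0.575^4/29)
= 0.18585928 / 0.0041060113
v_eff = 45.2652

45.2652


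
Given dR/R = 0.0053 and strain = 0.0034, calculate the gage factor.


GF = (dR/R) / epsilon
= 0.0053 / 0.0034
= 1.5588

1.5588


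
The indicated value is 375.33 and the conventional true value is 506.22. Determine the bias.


Systematic error = measured - true
= 375.33 - 506.22
= -130.8900

-130.8900


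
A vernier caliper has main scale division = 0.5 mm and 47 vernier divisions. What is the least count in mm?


LC = MSD / n_div
= 0.5 / 47
= 0.0106

0.0106


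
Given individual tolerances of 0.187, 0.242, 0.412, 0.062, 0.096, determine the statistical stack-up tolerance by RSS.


RSS = sqrt(0.187^2 + 0.242^2 + 0.412^2 + 0.062^2 + 0.096^2)
= sqrt(0.276337)
= 0.5257

0.5257


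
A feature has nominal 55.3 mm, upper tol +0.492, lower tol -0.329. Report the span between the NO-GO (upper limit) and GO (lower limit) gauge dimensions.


GO = nominal - lower_tol (smallest hole = maximum material condition)
GO = 55.3 - 0.329 = 54.971
NO-GO = nominal + upper_tol (largest hole = least material condition)
NO-GO = 55.3 + 0.492 = 55.792
spread = NO-GO - GO = 55.792 - 54.971 = 0.8210

0.8210


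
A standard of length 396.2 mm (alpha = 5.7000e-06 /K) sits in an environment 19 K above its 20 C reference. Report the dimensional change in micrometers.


dL = L * alpha * dT
= 396.2 * 5.7000e-06 * 19
= 0.0429085 mm
dL_um = 0.0429085 * 1000 = 42.9085 um

42.9085


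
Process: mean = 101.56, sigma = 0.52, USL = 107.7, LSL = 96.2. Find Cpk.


Cpu = (USL - mean) / (3*sigma) = (107.7 - 101.56) / (3*0.52) = 3.9359
Cpl = (mean - LSL) / (3*sigma) = (101.56 - 96.2) / (3*0.52) = 3.4359
Cpk = min(Cpu, Cpl) = 3.4359

3.4359


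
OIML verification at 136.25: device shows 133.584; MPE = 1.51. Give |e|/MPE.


e = indication - reference = 133.584 - 136.25 = -2.6660
|e| = 2.6660
ratio = |e| / MPE = 2.6660 / 1.51
ratio = 1.7656

1.7656


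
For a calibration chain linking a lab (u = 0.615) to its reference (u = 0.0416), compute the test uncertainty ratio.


TUR = u_lab / u_ref
= 0.615 / 0.0416
= 14.7837

14.7837


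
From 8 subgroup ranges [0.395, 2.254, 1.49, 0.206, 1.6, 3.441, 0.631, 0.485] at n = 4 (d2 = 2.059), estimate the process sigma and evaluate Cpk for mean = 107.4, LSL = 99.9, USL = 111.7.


R_bar = (0.395 + 2.254 + 1.49 + 0.206 + 1.6 + 3.441 + 0.631 + 0.485) / 8 = 1.31275
sigma = R_bar / d2 = 1.31275 / 2.059 = 0.63756678
Cp = (USL - LSL)/(6*sigma) = (111.7 - 99.9)/(6*0.63756678) = 3.0846
Cpu = (111.7 - 107.4)/(3*0.63756678) = 2.2481
Cpl = (107.4 - 99.9)/(3*0.63756678) = 3.9212
Cpk = min(Cpu, Cpl) = 2.2481

2.2481


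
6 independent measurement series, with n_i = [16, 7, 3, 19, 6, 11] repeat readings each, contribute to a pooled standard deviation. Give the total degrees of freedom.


nu = sum_i (n_i - 1)
nu = ((16 - 1) + (7 - 1) + (3 - 1) + (19 - 1) + (6 - 1) + (11 - 1))
nu = 15 + 6 + 2 + 18 + 5 + 10
nu = 56

56


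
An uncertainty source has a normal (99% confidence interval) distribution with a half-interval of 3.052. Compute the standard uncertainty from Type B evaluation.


u_B = half_width / 2.576
u_B = 3.052 / 2.576
u_B = 1.1848

1.1848


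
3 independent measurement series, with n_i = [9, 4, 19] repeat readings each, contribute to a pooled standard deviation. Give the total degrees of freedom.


nu = sum_i (n_i - 1)
nu = ((9 - 1) + (4 - 1) + (19 - 1))
nu = 8 + 3 + 18
nu = 29

29


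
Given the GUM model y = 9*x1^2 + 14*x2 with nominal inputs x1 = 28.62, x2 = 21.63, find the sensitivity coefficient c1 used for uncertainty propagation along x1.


y = 9*x1^2 + 14*x2
dy/dx1 = 2*9*x1
Evaluate at x1 = 28.62: c1 = 18 * 28.62
c1 = 515.1600

515.1600


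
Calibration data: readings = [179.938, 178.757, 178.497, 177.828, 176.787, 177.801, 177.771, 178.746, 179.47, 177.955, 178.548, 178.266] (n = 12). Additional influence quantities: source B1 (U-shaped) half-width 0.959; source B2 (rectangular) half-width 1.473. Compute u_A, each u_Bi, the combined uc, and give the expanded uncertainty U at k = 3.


mean = (179.938 + 178.757 + 178.497 + 177.828 + 176.787 + 177.801 + 177.771 + 178.746 + 179.47 + 177.955 + 178.548 + 178.266) / 12 = 178.3636667
s = sqrt(sum((x - mean)^2)/(n-1)) = 0.83515685
u_A = s / sqrt(n) = 0.83515685 / sqrt(12) = 0.24108902
u_B1 = 0.959 / sqrt(2) = 0.6781154
u_B2 = 1.473 / sqrt(3) = 0.85043695
uc = sqrt(0.24108902^2 + 0.6781154^2 + 0.85043695^2) = 1.1140949
U = k * uc = 3 * 1.1140949
U = 3.3423

3.3423


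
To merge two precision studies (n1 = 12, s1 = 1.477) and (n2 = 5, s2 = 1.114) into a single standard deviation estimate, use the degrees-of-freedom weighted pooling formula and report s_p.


s_p = sqrt(((n1-1)*s1^2 + (n2-1)*s2^2) / (n1+n2-2))
numerator = (12-1)*1.477^2 + (5-1)*1.114^2 = 23.996819 + 4.963984 = 28.960803
denominator = 12 + 5 - 2 = 15
s_p^2 = 28.960803 / 15 = 1.9307202
s_p = sqrt(1.9307202) = 1.3895

1.3895
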